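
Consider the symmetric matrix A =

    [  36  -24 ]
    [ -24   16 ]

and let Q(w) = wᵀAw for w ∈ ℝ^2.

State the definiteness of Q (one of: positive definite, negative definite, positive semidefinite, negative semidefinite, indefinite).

For the 2×2 matrix [[36, -24], [-24, 16]]: det = 36·16 − (-24)² = 0, trace = 52.
det = 0 so one eigenvalue is zero; the form is semidefinite with the sign of the trace.

positive semidefinite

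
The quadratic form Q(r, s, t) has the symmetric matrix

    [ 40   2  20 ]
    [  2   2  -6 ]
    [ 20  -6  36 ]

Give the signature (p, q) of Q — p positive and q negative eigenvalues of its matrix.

(3, 0)

An LDLᵀ factorisation of A has diagonal entries 40, 19/10, 4/19.
That gives 3 positive pivots.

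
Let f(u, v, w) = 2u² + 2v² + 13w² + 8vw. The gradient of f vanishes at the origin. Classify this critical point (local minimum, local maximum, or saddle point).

local minimum

The Hessian at the origin is H = [[4, 0, 0], [0, 4, 8], [0, 8, 26]].
Congruent diagonalization of H (simultaneous row and column reduction) yields pivots 4, 4, 10.
Counting signs: 3 positive.
H is positive definite, so the origin is a strict local minimum.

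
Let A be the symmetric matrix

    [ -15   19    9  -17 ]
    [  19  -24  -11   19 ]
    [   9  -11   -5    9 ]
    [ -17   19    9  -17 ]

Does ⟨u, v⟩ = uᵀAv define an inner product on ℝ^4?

no

Applying the same elementary operations to the rows and columns of A produces a congruent diagonal matrix with entries -15, 1/15, -2, 4.
Counting signs: 2 positive, 2 negative.
Hence Q is indefinite.
⟨·,·⟩ is an inner product exactly when A is positive definite.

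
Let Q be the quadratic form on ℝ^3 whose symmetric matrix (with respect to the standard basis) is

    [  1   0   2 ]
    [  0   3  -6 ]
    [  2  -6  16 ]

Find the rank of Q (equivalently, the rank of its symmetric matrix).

Symmetric row and column elimination reduces A to a congruent diagonal form with pivots 1, 3, 0.
So there are 2 positive, 1 zero pivots.
The rank is the number of nonzero pivots: 2.

2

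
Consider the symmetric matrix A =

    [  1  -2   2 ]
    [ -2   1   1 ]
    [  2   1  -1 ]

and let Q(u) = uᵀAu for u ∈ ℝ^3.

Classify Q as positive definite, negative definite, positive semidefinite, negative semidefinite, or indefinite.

indefinite

Applying the same elementary operations to the rows and columns of A produces a congruent diagonal matrix with entries 1, -3, 10/3.
Counting signs: 2 positive, 1 negative.
Hence Q is indefinite.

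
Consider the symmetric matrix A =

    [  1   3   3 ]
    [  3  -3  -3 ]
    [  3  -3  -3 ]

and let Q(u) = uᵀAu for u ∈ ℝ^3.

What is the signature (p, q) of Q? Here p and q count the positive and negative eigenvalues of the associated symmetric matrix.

Applying the same elementary operations to the rows and columns of A produces a congruent diagonal matrix with entries 1, -12, 0.
Counting signs: 1 positive, 1 negative, 1 zero.

(1, 1)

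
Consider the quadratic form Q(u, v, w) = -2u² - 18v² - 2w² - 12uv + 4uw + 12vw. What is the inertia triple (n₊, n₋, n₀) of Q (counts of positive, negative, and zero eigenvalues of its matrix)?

(0, 1, 2)

The symmetric matrix is A = [[-2, -6, 2], [-6, -18, 6], [2, 6, -2]].
Row-reducing A symmetrically gives the diagonal entries -2, 0, 0.
Counting signs: 1 negative, 2 zero.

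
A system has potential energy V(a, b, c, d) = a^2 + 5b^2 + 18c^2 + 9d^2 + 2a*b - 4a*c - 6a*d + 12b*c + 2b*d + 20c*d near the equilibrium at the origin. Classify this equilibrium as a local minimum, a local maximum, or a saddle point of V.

saddle point

The Hessian at the origin is H = [[2, 2, -4, -6], [2, 10, 12, 2], [-4, 12, 36, 20], [-6, 2, 20, 18]].
Row-reducing H symmetrically gives the diagonal entries 2, 8, -4, 8.
That gives 3 positive, 1 negative pivots.
H is indefinite, so the origin is a saddle point.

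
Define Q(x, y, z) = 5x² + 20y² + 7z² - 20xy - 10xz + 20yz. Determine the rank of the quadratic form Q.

2

Write A = [[5, -10, -5], [-10, 20, 10], [-5, 10, 7]].
Congruent diagonalization of A (simultaneous row and column reduction) yields pivots 5, 0, 2.
So there are 2 positive, 1 zero pivots.
The rank is the number of nonzero pivots: 2.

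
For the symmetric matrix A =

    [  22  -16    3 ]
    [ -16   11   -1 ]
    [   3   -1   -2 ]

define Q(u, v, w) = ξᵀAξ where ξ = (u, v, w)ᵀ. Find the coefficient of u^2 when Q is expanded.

The coefficient of u^2 is the diagonal entry A[1,1] = 22.

22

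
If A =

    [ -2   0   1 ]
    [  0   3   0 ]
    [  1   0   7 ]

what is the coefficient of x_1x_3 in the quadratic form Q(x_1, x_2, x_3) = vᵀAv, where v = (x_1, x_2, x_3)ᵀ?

2

The coefficient of x_1x_3 is A[1,3] + A[3,1] = 2·1 = 2.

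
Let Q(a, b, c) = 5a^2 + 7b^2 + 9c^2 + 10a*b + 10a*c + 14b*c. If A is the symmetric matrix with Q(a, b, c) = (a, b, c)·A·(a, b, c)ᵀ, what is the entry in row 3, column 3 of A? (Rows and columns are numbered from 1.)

9

The coefficient of c^2 in Q is 9, and that is exactly A[3,3].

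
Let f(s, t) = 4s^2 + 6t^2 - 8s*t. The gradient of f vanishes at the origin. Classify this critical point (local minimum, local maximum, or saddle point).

The Hessian at the origin is H = [[8, -8], [-8, 12]].
det H = 8·12 − (-8)² = 32 > 0 and H[1,1] = 8 > 0, so H is positive definite.
Therefore the origin is a local minimum.

local minimum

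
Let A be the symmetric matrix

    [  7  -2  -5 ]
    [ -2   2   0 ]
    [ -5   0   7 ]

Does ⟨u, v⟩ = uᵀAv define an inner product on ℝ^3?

yes

Leading principal minors: Δ_1 = 7, Δ_2 = 10, Δ_3 = 20.
All leading principal minors are positive, so by Sylvester's criterion Q is positive definite.
⟨·,·⟩ is an inner product exactly when A is positive definite.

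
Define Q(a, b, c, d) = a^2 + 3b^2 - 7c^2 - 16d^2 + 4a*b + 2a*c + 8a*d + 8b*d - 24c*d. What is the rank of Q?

3

The associated matrix is A = [[1, 2, 1, 4], [2, 3, 0, 4], [1, 0, -7, -12], [4, 4, -12, -16]].
Congruent diagonalization of A (simultaneous row and column reduction) yields pivots 1, -1, -4, 0.
So there are 1 positive, 2 negative, 1 zero pivots.
The rank is the number of nonzero pivots: 3.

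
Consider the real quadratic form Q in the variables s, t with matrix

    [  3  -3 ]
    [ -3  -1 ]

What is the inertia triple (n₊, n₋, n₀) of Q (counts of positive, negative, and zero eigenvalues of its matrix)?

(1, 1, 0)

An LDLᵀ factorisation of A has diagonal entries 3, -4.
Counting signs: 1 positive, 1 negative.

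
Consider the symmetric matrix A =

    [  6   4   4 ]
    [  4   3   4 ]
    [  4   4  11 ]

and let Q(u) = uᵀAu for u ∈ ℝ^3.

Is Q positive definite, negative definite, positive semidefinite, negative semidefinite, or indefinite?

positive definite

Applying the same elementary operations to the rows and columns of A produces a congruent diagonal matrix with entries 6, 1/3, 3.
Counting signs: 3 positive.
Hence Q is positive definite.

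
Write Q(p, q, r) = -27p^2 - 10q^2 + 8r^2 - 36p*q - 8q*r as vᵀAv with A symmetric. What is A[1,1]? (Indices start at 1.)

The coefficient of p^2 in Q is -27, and that is exactly A[1,1].

-27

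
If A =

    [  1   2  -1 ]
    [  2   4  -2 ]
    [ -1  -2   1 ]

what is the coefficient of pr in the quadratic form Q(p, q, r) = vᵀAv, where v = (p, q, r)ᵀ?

-2

The coefficient of pr is A[1,3] + A[3,1] = 2·(-1) = -2.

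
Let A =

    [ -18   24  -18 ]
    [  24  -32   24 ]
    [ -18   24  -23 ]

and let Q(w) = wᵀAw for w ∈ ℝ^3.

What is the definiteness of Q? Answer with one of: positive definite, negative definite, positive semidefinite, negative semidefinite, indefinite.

Row-reducing A symmetrically gives the diagonal entries -18, 0, -5.
That gives 2 negative, 1 zero pivots.
Hence Q is negative semidefinite.

negative semidefinite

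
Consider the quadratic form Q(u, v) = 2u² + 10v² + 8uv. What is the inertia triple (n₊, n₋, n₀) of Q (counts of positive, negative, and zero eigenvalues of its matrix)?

(2, 0, 0)

The associated matrix is A = [[2, 4], [4, 10]].
Row-reducing A symmetrically gives the diagonal entries 2, 2.
That gives 2 positive pivots.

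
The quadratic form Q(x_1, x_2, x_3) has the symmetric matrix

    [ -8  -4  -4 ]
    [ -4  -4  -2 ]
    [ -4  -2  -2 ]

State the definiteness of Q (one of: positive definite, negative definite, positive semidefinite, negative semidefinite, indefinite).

negative semidefinite

Row-reducing A symmetrically gives the diagonal entries -8, -2, 0.
Counting signs: 2 negative, 1 zero.
Hence Q is negative semidefinite.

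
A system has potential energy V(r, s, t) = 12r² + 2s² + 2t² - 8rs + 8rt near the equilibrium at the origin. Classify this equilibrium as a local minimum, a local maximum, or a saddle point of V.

The Hessian at the origin is H = [[24, -8, 8], [-8, 4, 0], [8, 0, 4]].
An LDLᵀ factorisation of H has diagonal entries 24, 4/3, -4.
That gives 2 positive, 1 negative pivots.
H is indefinite, so the origin is a saddle point.

saddle point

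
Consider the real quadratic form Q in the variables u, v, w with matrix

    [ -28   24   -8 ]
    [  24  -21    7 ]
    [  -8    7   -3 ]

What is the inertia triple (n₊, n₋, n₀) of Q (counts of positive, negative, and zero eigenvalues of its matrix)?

(0, 3, 0)

Applying the same elementary operations to the rows and columns of A produces a congruent diagonal matrix with entries -28, -3/7, -2/3.
Counting signs: 3 negative.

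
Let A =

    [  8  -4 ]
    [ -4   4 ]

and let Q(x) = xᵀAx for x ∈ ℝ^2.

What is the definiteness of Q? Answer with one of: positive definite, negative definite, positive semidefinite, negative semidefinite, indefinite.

Leading principal minors: Δ_1 = 8, Δ_2 = 16.
All leading principal minors are positive, so by Sylvester's criterion Q is positive definite.

positive definite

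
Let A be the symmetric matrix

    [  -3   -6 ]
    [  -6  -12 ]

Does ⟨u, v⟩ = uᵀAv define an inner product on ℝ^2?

no

For the 2×2 matrix [[-3, -6], [-6, -12]]: det = -3·-12 − (-6)² = 0, trace = -15.
det = 0 so one eigenvalue is zero; the form is semidefinite with the sign of the trace.
⟨·,·⟩ is an inner product exactly when A is positive definite.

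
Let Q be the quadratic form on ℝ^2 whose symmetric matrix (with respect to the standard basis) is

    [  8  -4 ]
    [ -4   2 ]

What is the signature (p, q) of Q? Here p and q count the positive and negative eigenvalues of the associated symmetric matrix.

(1, 0)

Congruent diagonalization of A (simultaneous row and column reduction) yields pivots 8, 0.
So there are 1 positive, 1 zero pivots.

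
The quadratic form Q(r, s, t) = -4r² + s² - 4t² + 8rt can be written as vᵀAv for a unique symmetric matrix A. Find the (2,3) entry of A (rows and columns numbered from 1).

The coefficient of s·t in Q is 0. For a symmetric A this equals A[2,3] + A[3,2] = 2·A[2,3].
So A[2,3] = 0/2 = 0.

0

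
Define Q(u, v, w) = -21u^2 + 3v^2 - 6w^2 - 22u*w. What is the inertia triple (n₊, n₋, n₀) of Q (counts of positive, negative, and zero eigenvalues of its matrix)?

Write A = [[-21, 0, -11], [0, 3, 0], [-11, 0, -6]].
An LDLᵀ factorisation of A has diagonal entries -21, 3, -5/21.
So there are 1 positive, 2 negative pivots.

(1, 2, 0)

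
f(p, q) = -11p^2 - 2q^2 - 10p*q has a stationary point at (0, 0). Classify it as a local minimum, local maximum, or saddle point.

saddle point

The Hessian at the origin is H = [[-22, -10], [-10, -4]].
det H = -22·-4 − (-10)² = -12 < 0, so H is indefinite.
Therefore the origin is a saddle point.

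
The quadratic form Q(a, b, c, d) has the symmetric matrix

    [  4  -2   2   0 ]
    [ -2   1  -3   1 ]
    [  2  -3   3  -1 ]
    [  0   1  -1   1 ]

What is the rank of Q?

4

Row reduction of A gives 4 nonzero rows, so rank A = 4.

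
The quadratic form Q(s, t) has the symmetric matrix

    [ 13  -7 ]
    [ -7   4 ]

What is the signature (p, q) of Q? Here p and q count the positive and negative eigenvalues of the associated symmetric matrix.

(2, 0)

Applying the same elementary operations to the rows and columns of A produces a congruent diagonal matrix with entries 13, 3/13.
Counting signs: 2 positive.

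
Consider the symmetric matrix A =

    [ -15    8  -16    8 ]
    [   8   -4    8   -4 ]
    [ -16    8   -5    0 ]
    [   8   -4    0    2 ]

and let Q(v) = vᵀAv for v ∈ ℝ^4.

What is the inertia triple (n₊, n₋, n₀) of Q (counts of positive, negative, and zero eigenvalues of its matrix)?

(3, 1, 0)

Applying the same elementary operations to the rows and columns of A produces a congruent diagonal matrix with entries -15, 4/15, 11, 2/11.
Counting signs: 3 positive, 1 negative.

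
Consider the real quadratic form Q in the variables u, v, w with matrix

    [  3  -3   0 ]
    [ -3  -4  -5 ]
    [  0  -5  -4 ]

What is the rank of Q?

An LDLᵀ factorisation of A has diagonal entries 3, -7, -3/7.
So there are 1 positive, 2 negative pivots.
The rank is the number of nonzero pivots: 3.

3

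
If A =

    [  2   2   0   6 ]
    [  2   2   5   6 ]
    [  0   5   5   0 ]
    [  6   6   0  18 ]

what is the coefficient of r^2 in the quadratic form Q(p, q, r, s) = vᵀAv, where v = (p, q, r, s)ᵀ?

The coefficient of r^2 is the diagonal entry A[3,3] = 5.

5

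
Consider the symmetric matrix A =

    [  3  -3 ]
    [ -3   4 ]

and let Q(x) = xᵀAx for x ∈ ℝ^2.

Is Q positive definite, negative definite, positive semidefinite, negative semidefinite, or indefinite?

positive definite

Leading principal minors: Δ_1 = 3, Δ_2 = 3.
All leading principal minors are positive, so by Sylvester's criterion Q is positive definite.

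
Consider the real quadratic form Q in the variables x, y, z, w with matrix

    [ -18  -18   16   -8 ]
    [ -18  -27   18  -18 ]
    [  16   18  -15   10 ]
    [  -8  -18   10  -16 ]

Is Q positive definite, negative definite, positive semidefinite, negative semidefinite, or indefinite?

negative semidefinite

Symmetric row and column elimination reduces A to a congruent diagonal form with pivots -18, -9, -1/3, 0.
Counting signs: 3 negative, 1 zero.
Hence Q is negative semidefinite.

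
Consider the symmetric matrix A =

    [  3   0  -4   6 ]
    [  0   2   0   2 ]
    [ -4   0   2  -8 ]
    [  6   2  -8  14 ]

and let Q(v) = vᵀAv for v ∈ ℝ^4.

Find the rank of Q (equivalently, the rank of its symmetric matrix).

3

Congruent diagonalization of A (simultaneous row and column reduction) yields pivots 3, 2, -10/3, 0.
That gives 2 positive, 1 negative, 1 zero pivots.
The rank is the number of nonzero pivots: 3.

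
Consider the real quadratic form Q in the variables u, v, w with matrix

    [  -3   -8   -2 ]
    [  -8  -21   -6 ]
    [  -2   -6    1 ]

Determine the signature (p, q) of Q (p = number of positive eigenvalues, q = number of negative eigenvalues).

(2, 1)

Applying the same elementary operations to the rows and columns of A produces a congruent diagonal matrix with entries -3, 1/3, 1.
So there are 2 positive, 1 negative pivots.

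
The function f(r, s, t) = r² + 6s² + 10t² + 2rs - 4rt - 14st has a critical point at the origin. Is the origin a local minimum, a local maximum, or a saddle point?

The Hessian at the origin is H = [[2, 2, -4], [2, 12, -14], [-4, -14, 20]].
Applying the same elementary operations to the rows and columns of H produces a congruent diagonal matrix with entries 2, 10, 2.
Counting signs: 3 positive.
H is positive definite, so the origin is a strict local minimum.

local minimum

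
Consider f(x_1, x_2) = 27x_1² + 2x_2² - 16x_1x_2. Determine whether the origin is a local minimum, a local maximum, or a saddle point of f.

The Hessian at the origin is H = [[54, -16], [-16, 4]].
det H = 54·4 − (-16)² = -40 < 0, so H is indefinite.
Therefore the origin is a saddle point.

saddle point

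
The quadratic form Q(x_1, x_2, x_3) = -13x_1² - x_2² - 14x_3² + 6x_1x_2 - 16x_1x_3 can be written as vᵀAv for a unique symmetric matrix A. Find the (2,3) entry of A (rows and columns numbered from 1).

The coefficient of x_2·x_3 in Q is 0. For a symmetric A this equals A[2,3] + A[3,2] = 2·A[2,3].
So A[2,3] = 0/2 = 0.

0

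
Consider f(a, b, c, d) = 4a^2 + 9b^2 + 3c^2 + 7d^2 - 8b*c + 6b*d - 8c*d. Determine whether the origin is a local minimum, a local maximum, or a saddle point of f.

local minimum

The Hessian at the origin is H = [[8, 0, 0, 0], [0, 18, -8, 6], [0, -8, 6, -8], [0, 6, -8, 14]].
An LDLᵀ factorisation of H has diagonal entries 8, 18, 22/9, 4/11.
That gives 4 positive pivots.
H is positive definite, so the origin is a strict local minimum.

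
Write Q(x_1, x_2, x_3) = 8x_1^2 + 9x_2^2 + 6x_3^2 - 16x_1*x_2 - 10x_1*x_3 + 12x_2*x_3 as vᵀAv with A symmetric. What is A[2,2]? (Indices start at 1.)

9

The coefficient of x_2^2 in Q is 9, and that is exactly A[2,2].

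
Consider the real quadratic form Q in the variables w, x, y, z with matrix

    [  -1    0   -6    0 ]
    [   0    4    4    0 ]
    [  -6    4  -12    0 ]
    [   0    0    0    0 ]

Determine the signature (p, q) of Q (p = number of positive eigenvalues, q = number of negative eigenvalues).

(2, 1)

Applying the same elementary operations to the rows and columns of A produces a congruent diagonal matrix with entries -1, 4, 20, 0.
That gives 2 positive, 1 negative, 1 zero pivots.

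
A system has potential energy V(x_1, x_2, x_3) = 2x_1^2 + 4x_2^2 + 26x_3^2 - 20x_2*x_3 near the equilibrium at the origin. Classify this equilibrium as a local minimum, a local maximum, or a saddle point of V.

local minimum

The Hessian at the origin is H = [[4, 0, 0], [0, 8, -20], [0, -20, 52]].
Congruent diagonalization of H (simultaneous row and column reduction) yields pivots 4, 8, 2.
Counting signs: 3 positive.
H is positive definite, so the origin is a strict local minimum.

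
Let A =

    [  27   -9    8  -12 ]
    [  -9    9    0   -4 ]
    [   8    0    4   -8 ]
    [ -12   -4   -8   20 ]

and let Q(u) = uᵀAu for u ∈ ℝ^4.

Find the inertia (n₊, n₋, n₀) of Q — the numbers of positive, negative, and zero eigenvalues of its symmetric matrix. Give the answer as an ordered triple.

Row-reducing A symmetrically gives the diagonal entries 27, 6, 4/9, 20/9.
Counting signs: 4 positive.

(4, 0, 0)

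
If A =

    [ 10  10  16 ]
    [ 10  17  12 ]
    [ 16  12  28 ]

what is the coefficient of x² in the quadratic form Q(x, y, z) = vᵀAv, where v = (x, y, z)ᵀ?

10

The coefficient of x² is the diagonal entry A[1,1] = 10.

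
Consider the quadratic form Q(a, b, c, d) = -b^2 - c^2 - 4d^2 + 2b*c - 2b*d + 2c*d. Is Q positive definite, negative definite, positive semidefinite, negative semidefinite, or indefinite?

negative semidefinite

Write A = [[0, 0, 0, 0], [0, -1, 1, -1], [0, 1, -1, 1], [0, -1, 1, -4]].
Congruent diagonalization of A (simultaneous row and column reduction) yields pivots 0, -1, 0, -3.
That gives 2 negative, 2 zero pivots.
Hence Q is negative semidefinite.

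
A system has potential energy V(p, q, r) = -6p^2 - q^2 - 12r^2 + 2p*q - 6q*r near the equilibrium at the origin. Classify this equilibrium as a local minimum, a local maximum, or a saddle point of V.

The Hessian at the origin is H = [[-12, 2, 0], [2, -2, -6], [0, -6, -24]].
Symmetric row and column elimination reduces H to a congruent diagonal form with pivots -12, -5/3, -12/5.
That gives 3 negative pivots.
H is negative definite, so the origin is a strict local maximum.

local maximum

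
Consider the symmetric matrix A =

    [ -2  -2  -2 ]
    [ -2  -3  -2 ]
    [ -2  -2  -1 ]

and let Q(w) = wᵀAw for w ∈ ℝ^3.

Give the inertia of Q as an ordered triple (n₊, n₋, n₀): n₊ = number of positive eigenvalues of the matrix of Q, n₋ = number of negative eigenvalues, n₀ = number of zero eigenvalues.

(1, 2, 0)

Congruent diagonalization of A (simultaneous row and column reduction) yields pivots -2, -1, 1.
That gives 1 positive, 2 negative pivots.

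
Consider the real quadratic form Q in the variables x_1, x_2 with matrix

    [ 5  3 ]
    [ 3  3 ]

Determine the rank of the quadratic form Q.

2

An LDLᵀ factorisation of A has diagonal entries 5, 6/5.
So there are 2 positive pivots.
The rank is the number of nonzero pivots: 2.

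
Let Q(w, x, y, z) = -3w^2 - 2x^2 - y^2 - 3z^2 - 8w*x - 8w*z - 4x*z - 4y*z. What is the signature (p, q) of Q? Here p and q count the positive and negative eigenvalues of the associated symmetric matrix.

The associated matrix is A = [[-3, -4, 0, -4], [-4, -2, 0, -2], [0, 0, -1, -2], [-4, -2, -2, -3]].
Congruent diagonalization of A (simultaneous row and column reduction) yields pivots -3, 10/3, -1, 3.
That gives 2 positive, 2 negative pivots.

(2, 2)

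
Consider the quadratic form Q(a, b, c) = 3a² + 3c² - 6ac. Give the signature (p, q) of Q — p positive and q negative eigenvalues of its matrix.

(1, 0)

The symmetric matrix is A = [[3, 0, -3], [0, 0, 0], [-3, 0, 3]].
Applying the same elementary operations to the rows and columns of A produces a congruent diagonal matrix with entries 3, 0, 0.
Counting signs: 1 positive, 2 zero.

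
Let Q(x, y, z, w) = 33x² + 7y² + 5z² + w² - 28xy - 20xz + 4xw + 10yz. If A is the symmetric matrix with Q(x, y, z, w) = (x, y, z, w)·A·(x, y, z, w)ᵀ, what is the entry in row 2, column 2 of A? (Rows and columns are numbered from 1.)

The coefficient of y² in Q is 7, and that is exactly A[2,2].

7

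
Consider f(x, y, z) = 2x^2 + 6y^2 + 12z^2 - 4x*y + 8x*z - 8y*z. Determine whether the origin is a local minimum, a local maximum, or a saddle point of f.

The Hessian at the origin is H = [[4, -4, 8], [-4, 12, -8], [8, -8, 24]].
An LDLᵀ factorisation of H has diagonal entries 4, 8, 8.
So there are 3 positive pivots.
H is positive definite, so the origin is a strict local minimum.

local minimum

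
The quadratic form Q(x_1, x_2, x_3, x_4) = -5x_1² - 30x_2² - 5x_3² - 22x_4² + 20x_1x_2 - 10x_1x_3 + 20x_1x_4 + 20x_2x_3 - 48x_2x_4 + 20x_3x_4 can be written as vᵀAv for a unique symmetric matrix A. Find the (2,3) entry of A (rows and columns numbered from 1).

10

The coefficient of x_2·x_3 in Q is 20. For a symmetric A this equals A[2,3] + A[3,2] = 2·A[2,3].
So A[2,3] = 20/2 = 10.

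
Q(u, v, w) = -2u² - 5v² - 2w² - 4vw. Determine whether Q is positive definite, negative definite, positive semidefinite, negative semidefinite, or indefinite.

Write A = [[-2, 0, 0], [0, -5, -2], [0, -2, -2]].
Symmetric row and column elimination reduces A to a congruent diagonal form with pivots -2, -5, -6/5.
That gives 3 negative pivots.
Hence Q is negative definite.

negative definite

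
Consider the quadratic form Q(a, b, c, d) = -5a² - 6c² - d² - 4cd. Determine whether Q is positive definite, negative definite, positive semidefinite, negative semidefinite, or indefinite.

negative semidefinite

The associated matrix is A = [[-5, 0, 0, 0], [0, 0, 0, 0], [0, 0, -6, -2], [0, 0, -2, -1]].
Congruent diagonalization of A (simultaneous row and column reduction) yields pivots -5, 0, -6, -1/3.
Counting signs: 3 negative, 1 zero.
Hence Q is negative semidefinite.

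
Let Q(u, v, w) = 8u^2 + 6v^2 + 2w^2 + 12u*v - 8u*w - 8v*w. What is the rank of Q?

3

The associated matrix is A = [[8, 6, -4], [6, 6, -4], [-4, -4, 2]].
Symmetric row and column elimination reduces A to a congruent diagonal form with pivots 8, 3/2, -2/3.
Counting signs: 2 positive, 1 negative.
The rank is the number of nonzero pivots: 3.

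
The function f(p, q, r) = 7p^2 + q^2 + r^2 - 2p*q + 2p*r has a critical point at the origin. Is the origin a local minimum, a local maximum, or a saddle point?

The Hessian at the origin is H = [[14, -2, 2], [-2, 2, 0], [2, 0, 2]].
Applying the same elementary operations to the rows and columns of H produces a congruent diagonal matrix with entries 14, 12/7, 5/3.
That gives 3 positive pivots.
H is positive definite, so the origin is a strict local minimum.

local minimum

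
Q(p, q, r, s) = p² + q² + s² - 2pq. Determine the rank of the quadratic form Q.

2

The associated matrix is A = [[1, -1, 0, 0], [-1, 1, 0, 0], [0, 0, 0, 0], [0, 0, 0, 1]].
Congruent diagonalization of A (simultaneous row and column reduction) yields pivots 1, 0, 0, 1.
That gives 2 positive, 2 zero pivots.
The rank is the number of nonzero pivots: 2.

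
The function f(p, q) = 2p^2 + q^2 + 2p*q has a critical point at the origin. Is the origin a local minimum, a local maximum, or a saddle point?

The Hessian at the origin is H = [[4, 2], [2, 2]].
det H = 4·2 − (2)² = 4 > 0 and H[1,1] = 4 > 0, so H is positive definite.
Therefore the origin is a local minimum.

local minimum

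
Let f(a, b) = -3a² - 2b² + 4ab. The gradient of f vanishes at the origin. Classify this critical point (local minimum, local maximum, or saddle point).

local maximum

The Hessian at the origin is H = [[-6, 4], [4, -4]].
det H = -6·-4 − (4)² = 8 > 0 and H[1,1] = -6 < 0, so H is negative definite.
Therefore the origin is a local maximum.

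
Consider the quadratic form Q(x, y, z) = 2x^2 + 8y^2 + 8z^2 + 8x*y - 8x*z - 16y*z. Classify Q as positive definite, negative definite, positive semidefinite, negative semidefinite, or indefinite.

The associated matrix is A = [[2, 4, -4], [4, 8, -8], [-4, -8, 8]].
Symmetric row and column elimination reduces A to a congruent diagonal form with pivots 2, 0, 0.
Counting signs: 1 positive, 2 zero.
Hence Q is positive semidefinite.

positive semidefinite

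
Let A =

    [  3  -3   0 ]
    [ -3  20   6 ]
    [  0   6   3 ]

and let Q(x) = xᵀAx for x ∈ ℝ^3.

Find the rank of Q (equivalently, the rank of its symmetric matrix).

An LDLᵀ factorisation of A has diagonal entries 3, 17, 15/17.
Counting signs: 3 positive.
The rank is the number of nonzero pivots: 3.

3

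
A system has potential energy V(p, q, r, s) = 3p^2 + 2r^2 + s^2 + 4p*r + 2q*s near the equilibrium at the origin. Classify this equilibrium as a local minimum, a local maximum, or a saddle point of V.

saddle point

The Hessian at the origin is H = [[6, 0, 4, 0], [0, 0, 0, 2], [4, 0, 4, 0], [0, 2, 0, 2]].
H is indefinite, so the origin is a saddle point.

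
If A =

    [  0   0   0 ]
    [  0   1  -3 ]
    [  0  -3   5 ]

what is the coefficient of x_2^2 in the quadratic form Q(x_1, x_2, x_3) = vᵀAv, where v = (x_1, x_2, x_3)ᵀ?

The coefficient of x_2^2 is the diagonal entry A[2,2] = 1.

1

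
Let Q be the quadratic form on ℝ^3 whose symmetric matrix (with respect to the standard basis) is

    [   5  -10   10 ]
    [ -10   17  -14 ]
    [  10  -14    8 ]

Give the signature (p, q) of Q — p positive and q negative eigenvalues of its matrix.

(1, 1)

Row-reducing A symmetrically gives the diagonal entries 5, -3, 0.
So there are 1 positive, 1 negative, 1 zero pivots.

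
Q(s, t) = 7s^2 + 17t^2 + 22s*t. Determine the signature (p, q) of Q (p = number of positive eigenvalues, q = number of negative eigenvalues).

(1, 1)

The symmetric matrix is A = [[7, 11], [11, 17]].
An LDLᵀ factorisation of A has diagonal entries 7, -2/7.
That gives 1 positive, 1 negative pivots.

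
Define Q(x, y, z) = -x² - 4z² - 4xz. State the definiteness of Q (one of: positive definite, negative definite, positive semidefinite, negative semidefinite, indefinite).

negative semidefinite

The symmetric matrix is A = [[-1, 0, -2], [0, 0, 0], [-2, 0, -4]].
Congruent diagonalization of A (simultaneous row and column reduction) yields pivots -1, 0, 0.
So there are 1 negative, 2 zero pivots.
Hence Q is negative semidefinite.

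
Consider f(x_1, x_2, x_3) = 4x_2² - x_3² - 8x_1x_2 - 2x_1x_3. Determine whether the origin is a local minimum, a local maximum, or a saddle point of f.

saddle point

The Hessian at the origin is H = [[0, -8, -2], [-8, 8, 0], [-2, 0, -2]].
H is indefinite, so the origin is a saddle point.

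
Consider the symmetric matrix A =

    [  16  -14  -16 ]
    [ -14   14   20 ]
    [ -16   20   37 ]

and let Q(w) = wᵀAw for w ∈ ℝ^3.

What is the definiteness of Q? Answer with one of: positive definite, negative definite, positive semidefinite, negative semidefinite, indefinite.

Symmetric row and column elimination reduces A to a congruent diagonal form with pivots 16, 7/4, 3/7.
Counting signs: 3 positive.
Hence Q is positive definite.

positive definite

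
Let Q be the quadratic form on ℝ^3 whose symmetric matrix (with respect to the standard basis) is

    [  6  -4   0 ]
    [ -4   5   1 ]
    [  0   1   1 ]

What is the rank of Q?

Symmetric row and column elimination reduces A to a congruent diagonal form with pivots 6, 7/3, 4/7.
Counting signs: 3 positive.
The rank is the number of nonzero pivots: 3.

3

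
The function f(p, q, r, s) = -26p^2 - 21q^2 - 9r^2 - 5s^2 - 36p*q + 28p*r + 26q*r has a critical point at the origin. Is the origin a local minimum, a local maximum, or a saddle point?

local maximum

The Hessian at the origin is H = [[-52, -36, 28, 0], [-36, -42, 26, 0], [28, 26, -18, 0], [0, 0, 0, -10]].
Row-reducing H symmetrically gives the diagonal entries -52, -222/13, -40/111, -10.
That gives 4 negative pivots.
H is negative definite, so the origin is a strict local maximum.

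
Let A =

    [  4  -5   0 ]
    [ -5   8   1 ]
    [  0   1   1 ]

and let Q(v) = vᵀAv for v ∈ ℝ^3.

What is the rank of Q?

Row-reducing A symmetrically gives the diagonal entries 4, 7/4, 3/7.
So there are 3 positive pivots.
The rank is the number of nonzero pivots: 3.

3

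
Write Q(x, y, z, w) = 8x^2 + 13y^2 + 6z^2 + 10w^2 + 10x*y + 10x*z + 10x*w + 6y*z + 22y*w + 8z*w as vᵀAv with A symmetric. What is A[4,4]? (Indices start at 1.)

10

The coefficient of w^2 in Q is 10, and that is exactly A[4,4].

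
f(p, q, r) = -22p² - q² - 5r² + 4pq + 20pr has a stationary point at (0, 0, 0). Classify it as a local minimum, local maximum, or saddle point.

saddle point

The Hessian at the origin is H = [[-44, 4, 20], [4, -2, 0], [20, 0, -10]].
Row-reducing H symmetrically gives the diagonal entries -44, -18/11, 10/9.
Counting signs: 1 positive, 2 negative.
H is indefinite, so the origin is a saddle point.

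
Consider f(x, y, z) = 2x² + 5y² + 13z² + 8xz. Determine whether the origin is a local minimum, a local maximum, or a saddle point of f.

The Hessian at the origin is H = [[4, 0, 8], [0, 10, 0], [8, 0, 26]].
Applying the same elementary operations to the rows and columns of H produces a congruent diagonal matrix with entries 4, 10, 10.
So there are 3 positive pivots.
H is positive definite, so the origin is a strict local minimum.

local minimum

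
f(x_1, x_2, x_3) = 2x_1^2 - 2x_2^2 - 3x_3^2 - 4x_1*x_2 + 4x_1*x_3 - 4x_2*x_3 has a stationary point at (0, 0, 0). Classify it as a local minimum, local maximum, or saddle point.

The Hessian at the origin is H = [[4, -4, 4], [-4, -4, -4], [4, -4, -6]].
Applying the same elementary operations to the rows and columns of H produces a congruent diagonal matrix with entries 4, -8, -10.
Counting signs: 1 positive, 2 negative.
H is indefinite, so the origin is a saddle point.

saddle point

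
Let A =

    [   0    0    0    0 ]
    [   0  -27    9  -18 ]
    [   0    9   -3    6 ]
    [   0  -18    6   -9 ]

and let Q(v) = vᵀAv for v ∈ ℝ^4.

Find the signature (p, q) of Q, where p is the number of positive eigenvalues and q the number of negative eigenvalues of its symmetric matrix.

Row-reducing A symmetrically gives the diagonal entries 0, -27, 0, 3.
That gives 1 positive, 1 negative, 2 zero pivots.

(1, 1)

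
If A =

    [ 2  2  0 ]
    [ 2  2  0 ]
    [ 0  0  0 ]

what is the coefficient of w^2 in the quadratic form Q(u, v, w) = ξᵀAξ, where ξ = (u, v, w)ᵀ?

The coefficient of w^2 is the diagonal entry A[3,3] = 0.

0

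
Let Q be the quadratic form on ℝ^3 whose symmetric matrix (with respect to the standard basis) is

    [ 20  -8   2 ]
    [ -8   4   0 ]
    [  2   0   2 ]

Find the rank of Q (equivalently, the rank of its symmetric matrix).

3

Applying the same elementary operations to the rows and columns of A produces a congruent diagonal matrix with entries 20, 4/5, 1.
Counting signs: 3 positive.
The rank is the number of nonzero pivots: 3.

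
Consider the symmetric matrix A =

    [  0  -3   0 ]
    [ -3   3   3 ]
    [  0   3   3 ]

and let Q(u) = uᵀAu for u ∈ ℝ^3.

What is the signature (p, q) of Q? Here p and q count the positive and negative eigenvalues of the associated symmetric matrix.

By Sylvester's law of inertia any congruent diagonalization of A has 2 positive, 1 negative and 0 zero entries.

(2, 1)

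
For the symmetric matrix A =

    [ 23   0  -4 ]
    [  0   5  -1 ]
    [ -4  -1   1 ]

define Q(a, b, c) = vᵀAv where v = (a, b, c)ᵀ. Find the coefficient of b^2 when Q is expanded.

The coefficient of b^2 is the diagonal entry A[2,2] = 5.

5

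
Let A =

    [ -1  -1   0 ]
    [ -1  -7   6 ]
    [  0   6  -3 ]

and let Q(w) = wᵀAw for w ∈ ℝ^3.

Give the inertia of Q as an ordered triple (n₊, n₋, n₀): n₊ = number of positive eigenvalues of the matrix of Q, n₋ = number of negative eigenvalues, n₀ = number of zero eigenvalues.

Row-reducing A symmetrically gives the diagonal entries -1, -6, 3.
So there are 1 positive, 2 negative pivots.

(1, 2, 0)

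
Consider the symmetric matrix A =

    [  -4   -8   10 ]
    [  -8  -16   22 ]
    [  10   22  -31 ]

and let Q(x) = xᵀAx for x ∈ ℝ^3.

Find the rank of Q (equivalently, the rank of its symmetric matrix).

3

Row reduction of A gives 3 nonzero rows, so rank A = 3.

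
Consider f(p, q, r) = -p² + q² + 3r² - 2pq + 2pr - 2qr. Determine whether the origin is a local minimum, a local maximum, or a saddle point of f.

The Hessian at the origin is H = [[-2, -2, 2], [-2, 2, -2], [2, -2, 6]].
Applying the same elementary operations to the rows and columns of H produces a congruent diagonal matrix with entries -2, 4, 4.
That gives 2 positive, 1 negative pivots.
H is indefinite, so the origin is a saddle point.

saddle point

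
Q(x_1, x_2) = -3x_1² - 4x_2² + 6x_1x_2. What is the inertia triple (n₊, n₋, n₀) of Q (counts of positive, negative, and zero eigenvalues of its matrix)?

(0, 2, 0)

Write A = [[-3, 3], [3, -4]].
Row-reducing A symmetrically gives the diagonal entries -3, -1.
So there are 2 negative pivots.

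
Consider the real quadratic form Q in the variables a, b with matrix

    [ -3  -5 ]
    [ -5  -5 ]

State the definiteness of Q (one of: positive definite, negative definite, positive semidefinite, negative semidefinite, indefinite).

For the 2×2 matrix [[-3, -5], [-5, -5]]: det = -3·-5 − (-5)² = -10, trace = -8.
det < 0 so the eigenvalues have opposite signs; the form is indefinite.

indefinite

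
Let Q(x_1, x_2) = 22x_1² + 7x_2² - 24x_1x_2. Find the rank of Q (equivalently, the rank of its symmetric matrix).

Write A = [[22, -12], [-12, 7]].
Applying the same elementary operations to the rows and columns of A produces a congruent diagonal matrix with entries 22, 5/11.
Counting signs: 2 positive.
The rank is the number of nonzero pivots: 2.

2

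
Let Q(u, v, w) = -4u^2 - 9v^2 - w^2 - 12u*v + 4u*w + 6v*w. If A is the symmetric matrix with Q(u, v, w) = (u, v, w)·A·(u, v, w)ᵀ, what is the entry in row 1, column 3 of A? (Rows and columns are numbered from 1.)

2

The coefficient of u·w in Q is 4. For a symmetric A this equals A[1,3] + A[3,1] = 2·A[1,3].
So A[1,3] = 4/2 = 2.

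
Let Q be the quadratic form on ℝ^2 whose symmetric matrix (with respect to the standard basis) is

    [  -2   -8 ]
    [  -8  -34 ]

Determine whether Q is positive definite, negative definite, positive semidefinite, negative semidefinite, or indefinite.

For the 2×2 matrix [[-2, -8], [-8, -34]]: det = -2·-34 − (-8)² = 4, trace = -36.
det > 0 so both eigenvalues share the sign of the trace; trace = -36 < 0 ⇒ both negative.

negative definite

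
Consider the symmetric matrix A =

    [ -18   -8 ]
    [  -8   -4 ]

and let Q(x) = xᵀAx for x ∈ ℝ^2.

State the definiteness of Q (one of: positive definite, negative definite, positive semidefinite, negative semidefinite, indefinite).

Leading principal minors: Δ_1 = -18, Δ_2 = 8.
The signs alternate starting with Δ_1 < 0, so by Sylvester's criterion Q is negative definite.

negative definite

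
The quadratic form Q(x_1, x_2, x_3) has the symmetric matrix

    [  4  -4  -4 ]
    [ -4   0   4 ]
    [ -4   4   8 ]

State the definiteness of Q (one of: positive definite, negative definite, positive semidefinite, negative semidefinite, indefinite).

An LDLᵀ factorisation of A has diagonal entries 4, -4, 4.
So there are 2 positive, 1 negative pivots.
Hence Q is indefinite.

indefinite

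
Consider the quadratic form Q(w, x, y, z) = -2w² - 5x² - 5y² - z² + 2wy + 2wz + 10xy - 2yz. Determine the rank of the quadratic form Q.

4

Write A = [[-2, 0, 1, 1], [0, -5, 5, 0], [1, 5, -5, -1], [1, 0, -1, -1]].
Congruent diagonalization of A (simultaneous row and column reduction) yields pivots -2, -5, 1/2, -1.
That gives 1 positive, 3 negative pivots.
The rank is the number of nonzero pivots: 4.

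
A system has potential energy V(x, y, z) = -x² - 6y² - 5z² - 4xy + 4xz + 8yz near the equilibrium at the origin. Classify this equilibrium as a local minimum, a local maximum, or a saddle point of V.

local maximum

The Hessian at the origin is H = [[-2, -4, 4], [-4, -12, 8], [4, 8, -10]].
Row-reducing H symmetrically gives the diagonal entries -2, -4, -2.
So there are 3 negative pivots.
H is negative definite, so the origin is a strict local maximum.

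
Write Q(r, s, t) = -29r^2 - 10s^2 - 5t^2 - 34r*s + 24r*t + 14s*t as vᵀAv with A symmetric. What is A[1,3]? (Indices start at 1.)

The coefficient of r·t in Q is 24. For a symmetric A this equals A[1,3] + A[3,1] = 2·A[1,3].
So A[1,3] = 24/2 = 12.

12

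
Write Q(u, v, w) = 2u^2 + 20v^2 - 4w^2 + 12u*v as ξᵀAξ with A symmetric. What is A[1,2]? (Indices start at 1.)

The coefficient of u·v in Q is 12. For a symmetric A this equals A[1,2] + A[2,1] = 2·A[1,2].
So A[1,2] = 12/2 = 6.

6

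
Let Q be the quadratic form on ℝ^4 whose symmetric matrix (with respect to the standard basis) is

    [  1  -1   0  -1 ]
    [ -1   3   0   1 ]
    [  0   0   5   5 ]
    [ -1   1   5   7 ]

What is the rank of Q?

4

Applying the same elementary operations to the rows and columns of A produces a congruent diagonal matrix with entries 1, 2, 5, 1.
Counting signs: 4 positive.
The rank is the number of nonzero pivots: 4.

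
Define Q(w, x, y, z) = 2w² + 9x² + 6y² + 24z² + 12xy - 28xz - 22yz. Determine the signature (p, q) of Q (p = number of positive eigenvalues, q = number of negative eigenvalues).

(4, 0)

The associated matrix is A = [[2, 0, 0, 0], [0, 9, 6, -14], [0, 6, 6, -11], [0, -14, -11, 24]].
An LDLᵀ factorisation of A has diagonal entries 2, 9, 2, 5/6.
So there are 4 positive pivots.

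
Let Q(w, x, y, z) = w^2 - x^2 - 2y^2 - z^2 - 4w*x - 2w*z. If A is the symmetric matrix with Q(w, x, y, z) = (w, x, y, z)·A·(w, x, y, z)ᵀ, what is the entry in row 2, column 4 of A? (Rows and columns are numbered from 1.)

0

The coefficient of x·z in Q is 0. For a symmetric A this equals A[2,4] + A[4,2] = 2·A[2,4].
So A[2,4] = 0/2 = 0.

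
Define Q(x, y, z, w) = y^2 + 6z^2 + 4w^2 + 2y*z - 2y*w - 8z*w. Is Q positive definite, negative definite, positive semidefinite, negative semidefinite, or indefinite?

positive semidefinite

The associated matrix is A = [[0, 0, 0, 0], [0, 1, 1, -1], [0, 1, 6, -4], [0, -1, -4, 4]].
Applying the same elementary operations to the rows and columns of A produces a congruent diagonal matrix with entries 0, 1, 5, 6/5.
That gives 3 positive, 1 zero pivots.
Hence Q is positive semidefinite.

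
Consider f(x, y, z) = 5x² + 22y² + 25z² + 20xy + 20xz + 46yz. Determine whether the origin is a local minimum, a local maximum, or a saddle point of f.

local minimum

The Hessian at the origin is H = [[10, 20, 20], [20, 44, 46], [20, 46, 50]].
Congruent diagonalization of H (simultaneous row and column reduction) yields pivots 10, 4, 1.
That gives 3 positive pivots.
H is positive definite, so the origin is a strict local minimum.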